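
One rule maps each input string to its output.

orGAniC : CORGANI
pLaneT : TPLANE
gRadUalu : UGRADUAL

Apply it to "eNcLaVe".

EENCLAV

The pattern: move the last character to the front, then convert every letter to uppercase.
On "eNcLaVe": the first step gives "eeNcLaV", and the second then gives "EENCLAV".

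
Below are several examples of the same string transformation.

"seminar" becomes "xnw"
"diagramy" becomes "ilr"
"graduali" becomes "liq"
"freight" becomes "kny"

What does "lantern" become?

qys

Rule — shift every letter 5 places forward in the alphabet (wrapping around), then keep one character in every 3, starting at position 1 (positions 1st, 4th, 7th, ...).
Applying both steps to "lantern": "qfsyjws", then "qys".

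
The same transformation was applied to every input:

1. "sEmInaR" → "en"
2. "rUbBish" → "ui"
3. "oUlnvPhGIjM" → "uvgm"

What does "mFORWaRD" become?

fwd

The transformation: keep one character in every 3, starting at position 2 (positions 2nd, 5th, 8th, ...), then convert every letter to lowercase.
For "mFORWaRD" the result is "fwd".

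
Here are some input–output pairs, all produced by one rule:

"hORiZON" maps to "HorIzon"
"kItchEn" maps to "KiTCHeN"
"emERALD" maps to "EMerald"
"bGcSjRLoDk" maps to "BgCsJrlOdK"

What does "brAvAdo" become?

BRaVaDO

Rule — flip the case of every letter.
"brAvAdo" → "BRaVaDO".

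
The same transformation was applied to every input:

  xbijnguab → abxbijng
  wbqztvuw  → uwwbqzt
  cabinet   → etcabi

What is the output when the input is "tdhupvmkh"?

khtdhupv

Rule — move the last 2 characters to the front (rotate right by 2), then delete the last character.
Doing the same to "tdhupvmkh": "khtdhupv".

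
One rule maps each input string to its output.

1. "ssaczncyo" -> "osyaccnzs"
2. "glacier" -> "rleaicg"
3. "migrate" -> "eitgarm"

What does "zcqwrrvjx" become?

xcjqvwrrz

Looking at the pairs, the operation is to take characters alternately from the front and the back (1st, last, 2nd, 2nd-last, ...), then move the first character to the end.
"zcqwrrvjx" → "zxcjqvwrr" → "xcjqvwrrz".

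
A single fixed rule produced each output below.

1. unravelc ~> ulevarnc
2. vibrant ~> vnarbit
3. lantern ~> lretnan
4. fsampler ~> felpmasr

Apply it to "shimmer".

What's happening: swap the first and last characters, then reverse the string.
"shimmer" → "rhimmes" → "semmihr".

semmihr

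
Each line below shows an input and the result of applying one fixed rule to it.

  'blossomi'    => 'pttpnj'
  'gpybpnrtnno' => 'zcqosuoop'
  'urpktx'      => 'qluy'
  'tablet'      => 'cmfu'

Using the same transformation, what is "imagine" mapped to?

bhjof

The pattern: shift every letter 1 place forward in the alphabet (wrapping around), then delete the first 2 characters.
On "imagine": the first step gives "jnbhjof", and the second then gives "bhjof".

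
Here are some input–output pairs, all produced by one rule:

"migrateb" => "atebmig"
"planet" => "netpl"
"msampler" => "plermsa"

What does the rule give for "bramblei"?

The pattern: swap the front and back halves of the string, then delete the last character.
Working it through for "bramblei": intermediate "bleibram", final "bleibra".

bleibra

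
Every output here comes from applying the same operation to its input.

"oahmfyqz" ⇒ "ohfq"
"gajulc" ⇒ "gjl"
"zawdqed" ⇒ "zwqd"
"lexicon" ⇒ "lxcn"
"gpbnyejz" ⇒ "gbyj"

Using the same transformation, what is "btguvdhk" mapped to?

bgvh

The transformation: keep every other character starting from the first (positions 1st, 3rd, 5th, ...).
For "btguvdhk" the result is "bgvh".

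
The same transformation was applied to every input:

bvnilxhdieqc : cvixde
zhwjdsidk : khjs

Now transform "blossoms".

The transformation: move the last 2 characters to the front (rotate right by 2), then keep every other character starting from the second (positions 2nd, 4th, 6th, ...).
Applying both steps to "blossoms": "msblosso", then "slso".

slso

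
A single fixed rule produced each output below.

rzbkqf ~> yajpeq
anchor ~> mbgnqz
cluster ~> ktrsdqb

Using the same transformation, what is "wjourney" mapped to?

In each case the input is transformed by: move the first character to the end, then shift every letter 1 place backward in the alphabet (wrapping around).
Doing the same to "wjourney": "intqmdxv".

intqmdxv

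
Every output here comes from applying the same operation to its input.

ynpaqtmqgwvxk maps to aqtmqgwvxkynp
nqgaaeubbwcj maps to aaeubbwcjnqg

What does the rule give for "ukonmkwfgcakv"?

nmkwfgcakvuko

The transformation: move the first 3 characters to the end (rotate left by 3).
Applying that to "ukonmkwfgcakv" gives "nmkwfgcakvuko".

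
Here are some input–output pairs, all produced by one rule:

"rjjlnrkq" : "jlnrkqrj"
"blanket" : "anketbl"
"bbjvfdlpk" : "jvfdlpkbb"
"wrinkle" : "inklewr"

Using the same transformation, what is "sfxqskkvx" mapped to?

Each output is the input with this applied: move the first 2 characters to the end (rotate left by 2).
For "sfxqskkvx" the result is "xqskkvxsf".

xqskkvxsf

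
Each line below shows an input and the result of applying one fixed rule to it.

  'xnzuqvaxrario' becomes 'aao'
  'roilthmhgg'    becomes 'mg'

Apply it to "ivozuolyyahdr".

lar

Looking at the pairs, the operation is to keep one character in every 3, starting at position 1 (positions 1st, 4th, 7th, ...), then delete the first 2 characters.
"ivozuolyyahdr" → "izlar" → "lar".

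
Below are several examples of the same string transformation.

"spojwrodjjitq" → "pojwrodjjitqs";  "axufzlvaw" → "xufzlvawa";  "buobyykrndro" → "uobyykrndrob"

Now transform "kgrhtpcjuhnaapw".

grhtpcjuhnaapwk

In each case the input is transformed by: move the first character to the end.
For "kgrhtpcjuhnaapw" the result is "grhtpcjuhnaapwk".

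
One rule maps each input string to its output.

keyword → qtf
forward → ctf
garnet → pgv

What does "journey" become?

Rule — shift every letter 2 places forward in the alphabet (wrapping around), then keep only the last 3 characters.
"journey" → "lqwtpga" → "pga".

pga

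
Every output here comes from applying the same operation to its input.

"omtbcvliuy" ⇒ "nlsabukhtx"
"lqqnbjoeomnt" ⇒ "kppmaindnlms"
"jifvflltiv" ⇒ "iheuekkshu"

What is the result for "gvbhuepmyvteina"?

fuagtdolxusdhmz

What's happening: shift every letter 1 place backward in the alphabet (wrapping around).
Doing the same to "gvbhuepmyvteina": "fuagtdolxusdhmz".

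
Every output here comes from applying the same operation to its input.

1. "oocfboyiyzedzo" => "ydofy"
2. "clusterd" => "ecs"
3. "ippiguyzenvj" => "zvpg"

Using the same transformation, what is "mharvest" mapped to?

Each output is the input with this applied: swap the front and back halves of the string, then keep one character in every 3, starting at position 2 (positions 2nd, 5th, 8th, ...).
Starting from "mharvest": after the first operation, "vestmhar"; after the second, "emr".

emr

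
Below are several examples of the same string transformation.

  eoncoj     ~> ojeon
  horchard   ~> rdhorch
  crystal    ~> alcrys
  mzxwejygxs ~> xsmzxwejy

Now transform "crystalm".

lmcryst

What's happening: move the last 2 characters to the front (rotate right by 2), then delete the last character.
For "crystalm", step one produces "lmcrysta"; step two turns that into "lmcryst".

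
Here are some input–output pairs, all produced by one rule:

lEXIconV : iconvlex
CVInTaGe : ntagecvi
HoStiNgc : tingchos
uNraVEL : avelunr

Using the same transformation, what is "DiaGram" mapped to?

Each output is the input with this applied: move the first 3 characters to the end (rotate left by 3), then convert every letter to lowercase.
"DiaGram" → "GramDia" → "gramdia".

gramdia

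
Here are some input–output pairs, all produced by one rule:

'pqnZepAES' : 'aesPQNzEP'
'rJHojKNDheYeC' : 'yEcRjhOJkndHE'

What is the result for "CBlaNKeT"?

kEtcbLAn

Each output is the input with this applied: move the last 3 characters to the front (rotate right by 3), then flip the case of every letter.
For "CBlaNKeT" the result is "kEtcbLAn".
(Check on "pqnZepAES": → "AESpqnZep" → "aesPQNzEP" ✓)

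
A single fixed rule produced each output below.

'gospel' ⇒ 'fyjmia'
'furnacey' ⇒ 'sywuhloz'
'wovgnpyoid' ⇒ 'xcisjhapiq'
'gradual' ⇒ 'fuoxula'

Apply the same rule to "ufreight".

nbacylzo

Rule — reverse the string, then shift every letter 6 places backward in the alphabet (wrapping around).
Doing the same to "ufreight": "nbacylzo".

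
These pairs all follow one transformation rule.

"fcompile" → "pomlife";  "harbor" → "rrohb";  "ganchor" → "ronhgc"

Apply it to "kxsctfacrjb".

What's happening: sort the characters into reverse alphabetical order, then delete the last character.
On "kxsctfacrjb": the first step gives "xtsrkjfccba", and the second then gives "xtsrkjfccb".

xtsrkjfccb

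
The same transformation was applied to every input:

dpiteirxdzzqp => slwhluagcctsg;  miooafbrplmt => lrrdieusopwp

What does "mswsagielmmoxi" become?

vzvdjlhoppralp

Rule — move the first character to the end, then shift every letter 3 places forward in the alphabet (wrapping around).
Starting from "mswsagielmmoxi": after the first operation, "swsagielmmoxim"; after the second, "vzvdjlhoppralp".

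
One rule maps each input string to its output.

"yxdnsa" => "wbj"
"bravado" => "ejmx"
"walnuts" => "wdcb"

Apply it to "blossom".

bbxv

In each case the input is transformed by: delete the first 3 characters, then shift every letter 9 places forward in the alphabet (wrapping around).
On "blossom": the first step gives "ssom", and the second then gives "bbxv".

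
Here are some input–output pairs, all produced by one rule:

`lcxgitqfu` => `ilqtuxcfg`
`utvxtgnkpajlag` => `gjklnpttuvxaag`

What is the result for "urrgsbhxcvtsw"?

hrrsstuvwxbcg

The transformation: sort the characters into alphabetical order, then move the first 3 characters to the end (rotate left by 3).
Doing the same to "urrgsbhxcvtsw": "hrrsstuvwxbcg".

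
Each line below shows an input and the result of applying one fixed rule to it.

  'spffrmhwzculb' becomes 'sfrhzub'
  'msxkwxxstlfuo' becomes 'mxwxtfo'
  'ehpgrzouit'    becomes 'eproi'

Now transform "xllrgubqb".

xlgbb

The pattern: keep every other character starting from the first (positions 1st, 3rd, 5th, ...).
So "xllrgubqb" becomes "xlgbb".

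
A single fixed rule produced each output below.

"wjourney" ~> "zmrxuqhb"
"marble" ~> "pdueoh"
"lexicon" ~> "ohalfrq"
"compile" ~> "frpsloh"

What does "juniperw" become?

mxqlshuz

Each output is the input with this applied: shift every letter 3 places forward in the alphabet (wrapping around).
Applying that to "juniperw" gives "mxqlshuz".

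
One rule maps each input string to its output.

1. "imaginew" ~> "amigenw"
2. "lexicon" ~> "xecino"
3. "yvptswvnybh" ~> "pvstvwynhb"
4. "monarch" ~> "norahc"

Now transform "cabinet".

The rule is to delete the first character, then swap each adjacent pair of characters (1↔2, 3↔4, ...).
Working it through for "cabinet": intermediate "abinet", final "banite".

banite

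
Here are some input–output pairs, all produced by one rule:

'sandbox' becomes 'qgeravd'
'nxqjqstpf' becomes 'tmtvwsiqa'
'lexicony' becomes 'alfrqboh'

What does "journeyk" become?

Each output is the input with this applied: shift every letter 3 places forward in the alphabet (wrapping around), then move the first 2 characters to the end (rotate left by 2).
Applying both steps to "journeyk": "mrxuqhbn", then "xuqhbnmr".

xuqhbnmr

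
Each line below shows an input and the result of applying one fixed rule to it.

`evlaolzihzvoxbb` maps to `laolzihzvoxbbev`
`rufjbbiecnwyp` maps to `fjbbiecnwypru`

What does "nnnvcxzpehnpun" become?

nvcxzpehnpunnn

Rule — move the first 2 characters to the end (rotate left by 2).
"nnnvcxzpehnpun" → "nvcxzpehnpunnn".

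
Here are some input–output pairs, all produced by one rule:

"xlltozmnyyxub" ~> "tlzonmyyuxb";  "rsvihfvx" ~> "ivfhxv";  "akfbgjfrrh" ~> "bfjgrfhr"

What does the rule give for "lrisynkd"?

In each case the input is transformed by: swap each adjacent pair of characters (1↔2, 3↔4, ...), then delete the first 2 characters.
Applying both steps to "lrisynkd": "rlsinydk", then "sinydk".
(Check on "akfbgjfrrh": → "kabfjgrfhr" → "bfjgrfhr" ✓)

sinydk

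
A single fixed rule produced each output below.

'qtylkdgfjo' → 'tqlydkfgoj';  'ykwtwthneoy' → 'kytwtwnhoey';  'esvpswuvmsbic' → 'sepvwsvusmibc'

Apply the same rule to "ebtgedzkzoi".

What's happening: swap each adjacent pair of characters (1↔2, 3↔4, ...).
For "ebtgedzkzoi" the result is "begtdekzozi".

begtdekzozi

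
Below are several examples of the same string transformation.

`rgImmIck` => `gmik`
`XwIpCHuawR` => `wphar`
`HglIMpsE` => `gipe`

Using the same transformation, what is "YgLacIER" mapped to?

gair

The transformation: keep every other character starting from the second (positions 2nd, 4th, 6th, ...), then convert every letter to lowercase.
Applying both steps to "YgLacIER": "gaIR", then "gair".
(Check on "XwIpCHuawR": → "wpHaR" → "wphar" ✓)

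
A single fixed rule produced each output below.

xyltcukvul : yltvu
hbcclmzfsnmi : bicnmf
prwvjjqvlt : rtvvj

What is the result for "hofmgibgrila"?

oamiig

What's happening: keep every other character starting from the second (positions 2nd, 4th, 6th, ...), then take characters alternately from the front and the back (1st, last, 2nd, 2nd-last, ...).
On "hofmgibgrila": the first step gives "omigia", and the second then gives "oamiig".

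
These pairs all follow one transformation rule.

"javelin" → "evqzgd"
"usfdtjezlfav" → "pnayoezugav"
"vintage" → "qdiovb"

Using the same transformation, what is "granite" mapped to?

bmvido

The transformation: shift every letter 5 places backward in the alphabet (wrapping around), then delete the last character.
Doing the same to "granite": "bmvido".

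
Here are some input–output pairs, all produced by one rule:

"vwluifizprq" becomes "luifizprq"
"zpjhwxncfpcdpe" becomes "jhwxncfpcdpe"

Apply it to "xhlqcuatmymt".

In each case the input is transformed by: delete the first 2 characters.
Applying that to "xhlqcuatmymt" gives "lqcuatmymt".

lqcuatmymt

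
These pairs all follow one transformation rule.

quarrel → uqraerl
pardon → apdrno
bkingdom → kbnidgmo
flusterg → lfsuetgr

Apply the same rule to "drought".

rduohgt

Each output is the input with this applied: swap each adjacent pair of characters (1↔2, 3↔4, ...).
For "drought" the result is "rduohgt".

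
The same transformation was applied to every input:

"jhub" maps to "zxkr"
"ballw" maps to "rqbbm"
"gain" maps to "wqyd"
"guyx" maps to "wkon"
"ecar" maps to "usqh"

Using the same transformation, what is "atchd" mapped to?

Looking at the pairs, the operation is to shift every letter 10 places backward in the alphabet (wrapping around).
Applying that to "atchd" gives "qjsxt".

qjsxt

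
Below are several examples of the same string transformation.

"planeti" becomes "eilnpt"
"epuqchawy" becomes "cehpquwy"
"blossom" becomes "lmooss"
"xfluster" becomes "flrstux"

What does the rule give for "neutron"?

The transformation: sort the characters into alphabetical order, then delete the first character.
For "neutron", step one produces "ennortu"; step two turns that into "nnortu".
(Check on "blossom": → "blmooss" → "lmooss" ✓)

nnortu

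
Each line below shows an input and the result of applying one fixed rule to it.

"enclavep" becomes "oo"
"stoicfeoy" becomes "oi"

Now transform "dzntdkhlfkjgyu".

uuie

Rule — shift every letter 10 places forward in the alphabet (wrapping around), then keep only the vowels.
Working it through for "dzntdkhlfkjgyu": intermediate "njxdnurvputqie", final "uuie".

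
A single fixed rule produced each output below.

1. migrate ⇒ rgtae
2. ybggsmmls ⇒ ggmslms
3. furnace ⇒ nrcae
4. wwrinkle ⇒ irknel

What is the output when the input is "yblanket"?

alknte

What's happening: delete the first 2 characters, then swap each adjacent pair of characters (1↔2, 3↔4, ...).
Starting from "yblanket": after the first operation, "lanket"; after the second, "alknte".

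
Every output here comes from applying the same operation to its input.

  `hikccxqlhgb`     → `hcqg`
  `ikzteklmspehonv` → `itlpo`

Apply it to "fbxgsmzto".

Rule — keep one character in every 3, starting at position 1 (positions 1st, 4th, 7th, ...).
Applying that to "fbxgsmzto" gives "fgz".

fgz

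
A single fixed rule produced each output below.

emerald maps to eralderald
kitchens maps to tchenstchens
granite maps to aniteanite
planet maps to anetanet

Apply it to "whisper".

The transformation: delete the first 2 characters, then write the whole string twice.
Starting from "whisper": after the first operation, "isper"; after the second, "isperisper".

isperisper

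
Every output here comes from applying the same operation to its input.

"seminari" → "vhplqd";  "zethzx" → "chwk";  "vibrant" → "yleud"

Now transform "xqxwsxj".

Each output is the input with this applied: delete the last 2 characters, then shift every letter 3 places forward in the alphabet (wrapping around).
For "xqxwsxj", step one produces "xqxws"; step two turns that into "atazv".

atazv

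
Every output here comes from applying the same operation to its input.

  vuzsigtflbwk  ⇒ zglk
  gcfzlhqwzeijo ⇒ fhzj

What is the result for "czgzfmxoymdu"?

The rule is to keep one character in every 3, starting at position 3 (positions 3rd, 6th, 9th, ...).
"czgzfmxoymdu" → "gmyu".

gmyu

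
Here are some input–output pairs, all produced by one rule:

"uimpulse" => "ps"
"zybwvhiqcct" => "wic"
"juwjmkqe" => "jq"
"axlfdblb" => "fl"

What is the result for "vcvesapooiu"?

epi

What's happening: delete the first character, then keep one character in every 3, starting at position 3 (positions 3rd, 6th, 9th, ...).
Starting from "vcvesapooiu": after the first operation, "cvesapooiu"; after the second, "epi".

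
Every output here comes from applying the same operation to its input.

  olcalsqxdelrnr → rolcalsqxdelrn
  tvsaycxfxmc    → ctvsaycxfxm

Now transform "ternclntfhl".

The pattern: move the last character to the front.
For "ternclntfhl" the result is "lternclntfh".

lternclntfh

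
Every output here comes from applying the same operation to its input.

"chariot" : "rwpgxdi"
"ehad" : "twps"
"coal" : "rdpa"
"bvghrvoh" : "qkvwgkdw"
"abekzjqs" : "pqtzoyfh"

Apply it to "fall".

Rule — shift every letter 11 places backward in the alphabet (wrapping around).
Applying that to "fall" gives "upaa".

upaa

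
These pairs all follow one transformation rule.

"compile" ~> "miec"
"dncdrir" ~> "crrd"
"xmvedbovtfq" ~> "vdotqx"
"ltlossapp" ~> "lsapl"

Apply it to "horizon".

The pattern: keep every other character starting from the first (positions 1st, 3rd, 5th, ...), then move the first character to the end.
For "horizon", step one produces "hrzn"; step two turns that into "rznh".
(Check on "dncdrir": → "dcrr" → "crrd" ✓)

rznh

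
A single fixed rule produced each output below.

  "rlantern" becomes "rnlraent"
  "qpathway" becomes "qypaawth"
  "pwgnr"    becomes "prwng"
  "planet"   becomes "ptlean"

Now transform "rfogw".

Each output is the input with this applied: take characters alternately from the front and the back (1st, last, 2nd, 2nd-last, ...).
Applying that to "rfogw" gives "rwfgo".

rwfgo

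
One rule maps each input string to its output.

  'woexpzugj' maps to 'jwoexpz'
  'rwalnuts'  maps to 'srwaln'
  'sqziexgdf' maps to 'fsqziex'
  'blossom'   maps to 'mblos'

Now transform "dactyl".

ldac

In each case the input is transformed by: move the last character to the front, then delete the last 2 characters.
Working it through for "dactyl": intermediate "ldacty", final "ldac".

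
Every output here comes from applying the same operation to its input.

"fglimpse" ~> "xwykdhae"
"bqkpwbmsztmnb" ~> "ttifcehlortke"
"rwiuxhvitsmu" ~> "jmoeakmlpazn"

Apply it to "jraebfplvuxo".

bgjpsmwntdxh

Rule — shift every letter 8 places backward in the alphabet (wrapping around), then take characters alternately from the front and the back (1st, last, 2nd, 2nd-last, ...).
Working it through for "jraebfplvuxo": intermediate "bjswtxhdnmpg", final "bgjpsmwntdxh".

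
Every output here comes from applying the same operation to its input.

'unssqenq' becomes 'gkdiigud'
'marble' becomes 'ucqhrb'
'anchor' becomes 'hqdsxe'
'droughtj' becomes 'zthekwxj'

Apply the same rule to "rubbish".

The transformation: shift every letter 10 places backward in the alphabet (wrapping around), then move the last character to the front.
So "rubbish" becomes "xhkrryi".
(Check on "anchor": → "qdsxeh" → "hqdsxe" ✓)

xhkrryi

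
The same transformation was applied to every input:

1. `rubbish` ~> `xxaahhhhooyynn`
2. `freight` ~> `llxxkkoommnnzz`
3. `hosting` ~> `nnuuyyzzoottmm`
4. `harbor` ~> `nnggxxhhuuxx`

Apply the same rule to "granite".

mmxxggttoozzkk

The transformation: shift every letter 6 places forward in the alphabet (wrapping around), then double every character.
For "granite", step one produces "mxgtozk"; step two turns that into "mmxxggttoozzkk".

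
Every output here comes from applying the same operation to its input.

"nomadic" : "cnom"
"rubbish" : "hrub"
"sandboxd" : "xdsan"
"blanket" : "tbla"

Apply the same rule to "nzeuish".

The transformation: move the first 3 characters to the end (rotate left by 3), then delete the first 3 characters.
For "nzeuish", step one produces "uishnze"; step two turns that into "hnze".

hnze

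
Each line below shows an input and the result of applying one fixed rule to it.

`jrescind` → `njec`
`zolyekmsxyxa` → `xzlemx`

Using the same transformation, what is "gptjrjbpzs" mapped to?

zgtrb

The rule is to keep every other character starting from the first (positions 1st, 3rd, 5th, ...), then move the last character to the front.
Doing the same to "gptjrjbpzs": "zgtrb".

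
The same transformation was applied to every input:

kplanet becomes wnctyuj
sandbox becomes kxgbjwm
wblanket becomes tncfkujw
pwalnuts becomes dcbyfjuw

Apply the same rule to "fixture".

danorgc

The pattern: shift every letter 9 places forward in the alphabet (wrapping around), then move the last 3 characters to the front (rotate right by 3).
"fixture" → "danorgc".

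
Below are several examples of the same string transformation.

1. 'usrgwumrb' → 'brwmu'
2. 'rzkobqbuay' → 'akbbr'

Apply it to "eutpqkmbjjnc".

ntqmje

The pattern: keep every other character starting from the first (positions 1st, 3rd, 5th, ...), then swap the first and last characters.
Applying both steps to "eutpqkmbjjnc": "etqmjn", then "ntqmje".
(Check on "usrgwumrb": → "urwmb" → "brwmu" ✓)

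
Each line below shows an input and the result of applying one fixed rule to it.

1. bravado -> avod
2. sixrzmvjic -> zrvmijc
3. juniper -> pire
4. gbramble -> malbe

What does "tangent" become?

egtn

The rule is to delete the first 3 characters, then swap each adjacent pair of characters (1↔2, 3↔4, ...).
For "tangent", step one produces "gent"; step two turns that into "egtn".
(Check on "bravado": → "vado" → "avod" ✓)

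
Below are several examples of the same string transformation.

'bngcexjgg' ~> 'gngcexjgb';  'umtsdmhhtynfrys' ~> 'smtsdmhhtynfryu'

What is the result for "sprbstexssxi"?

iprbstexssxs

Rule — swap the first and last characters.
On "sprbstexssxi" that produces "iprbstexssxs".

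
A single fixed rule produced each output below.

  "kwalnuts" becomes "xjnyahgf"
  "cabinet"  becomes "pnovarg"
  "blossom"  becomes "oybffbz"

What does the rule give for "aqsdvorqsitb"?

ndfqibedfvgo

Rule — shift every letter 13 places forward in the alphabet (wrapping around) — i.e. ROT13.
For "aqsdvorqsitb" the result is "ndfqibedfvgo".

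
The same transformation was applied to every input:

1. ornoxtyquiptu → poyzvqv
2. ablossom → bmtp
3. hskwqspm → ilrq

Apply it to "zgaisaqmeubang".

Rule — shift every letter 1 place forward in the alphabet (wrapping around), then keep every other character starting from the first (positions 1st, 3rd, 5th, ...).
"zgaisaqmeubang" → "ahbjtbrnfvcboh" → "abtrfco".
(Check on "ornoxtyquiptu": → "psopyuzrvjquv" → "poyzvqv" ✓)

abtrfco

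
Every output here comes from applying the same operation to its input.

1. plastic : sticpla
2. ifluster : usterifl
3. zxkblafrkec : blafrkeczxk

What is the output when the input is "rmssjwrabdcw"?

The transformation: move the first 3 characters to the end (rotate left by 3).
So "rmssjwrabdcw" becomes "sjwrabdcwrms".

sjwrabdcwrms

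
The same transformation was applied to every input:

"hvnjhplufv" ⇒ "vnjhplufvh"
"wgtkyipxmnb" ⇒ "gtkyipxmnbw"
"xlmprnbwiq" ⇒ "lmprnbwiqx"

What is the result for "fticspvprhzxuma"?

In each case the input is transformed by: move the first character to the end.
Doing the same to "fticspvprhzxuma": "ticspvprhzxumaf".

ticspvprhzxumaf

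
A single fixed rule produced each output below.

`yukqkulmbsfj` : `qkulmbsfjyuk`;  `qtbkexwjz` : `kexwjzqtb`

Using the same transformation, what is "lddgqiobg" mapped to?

What's happening: move the first 3 characters to the end (rotate left by 3).
On "lddgqiobg" that produces "gqiobgldd".

gqiobgldd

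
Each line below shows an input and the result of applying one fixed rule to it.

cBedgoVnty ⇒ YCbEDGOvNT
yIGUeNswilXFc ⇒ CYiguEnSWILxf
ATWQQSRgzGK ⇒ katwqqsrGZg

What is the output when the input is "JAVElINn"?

NjaveLin

The rule is to move the last character to the front, then flip the case of every letter.
"JAVElINn" → "nJAVElIN" → "NjaveLin".
(Check on "ATWQQSRgzGK": → "KATWQQSRgzG" → "katwqqsrGZg" ✓)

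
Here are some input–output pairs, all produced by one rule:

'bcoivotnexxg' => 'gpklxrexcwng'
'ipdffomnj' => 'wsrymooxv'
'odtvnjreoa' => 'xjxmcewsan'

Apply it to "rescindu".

Looking at the pairs, the operation is to move the last 2 characters to the front (rotate right by 2), then shift every letter 9 places forward in the alphabet (wrapping around).
Applying that to "rescindu" gives "mdanblrw".

mdanblrw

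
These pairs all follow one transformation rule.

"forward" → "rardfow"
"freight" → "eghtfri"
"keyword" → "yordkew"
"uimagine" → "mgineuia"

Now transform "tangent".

nenttag

The pattern: move the first 3 characters to the end (rotate left by 3), then swap the first and last characters.
On "tangent": the first step gives "genttan", and the second then gives "nenttag".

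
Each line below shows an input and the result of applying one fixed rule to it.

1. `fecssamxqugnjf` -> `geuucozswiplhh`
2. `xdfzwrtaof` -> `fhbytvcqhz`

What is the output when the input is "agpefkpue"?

Looking at the pairs, the operation is to move the first character to the end, then shift every letter 2 places forward in the alphabet (wrapping around).
For "agpefkpue", step one produces "gpefkpuea"; step two turns that into "irghmrwgc".

irghmrwgc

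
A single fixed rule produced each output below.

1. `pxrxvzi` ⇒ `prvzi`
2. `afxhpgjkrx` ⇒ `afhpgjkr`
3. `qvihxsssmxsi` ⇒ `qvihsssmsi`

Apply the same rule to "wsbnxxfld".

wsbnfld

Rule — remove every "x".
Doing the same to "wsbnxxfld": "wsbnfld".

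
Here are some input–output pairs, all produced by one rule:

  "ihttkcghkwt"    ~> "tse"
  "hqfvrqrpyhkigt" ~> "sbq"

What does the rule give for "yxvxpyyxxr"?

jig

Looking at the pairs, the operation is to shift every letter 11 places forward in the alphabet (wrapping around), then keep only the first 3 characters.
Applying both steps to "yxvxpyyxxr": "jigiajjiic", then "jig".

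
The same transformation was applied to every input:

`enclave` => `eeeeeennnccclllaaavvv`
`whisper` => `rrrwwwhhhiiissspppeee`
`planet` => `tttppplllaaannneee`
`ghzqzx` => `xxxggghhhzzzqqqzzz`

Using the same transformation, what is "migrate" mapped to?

Each output is the input with this applied: repeat every character 3 times, then move the last 3 characters to the front (rotate right by 3).
On "migrate": the first step gives "mmmiiigggrrraaattteee", and the second then gives "eeemmmiiigggrrraaattt".
(Check on "enclave": → "eeennnccclllaaavvveee" → "eeeeeennnccclllaaavvv" ✓)

eeemmmiiigggrrraaattt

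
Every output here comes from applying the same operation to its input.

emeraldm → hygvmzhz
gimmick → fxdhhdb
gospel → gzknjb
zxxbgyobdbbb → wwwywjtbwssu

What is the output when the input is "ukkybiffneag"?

The rule is to shift every letter 5 places backward in the alphabet (wrapping around), then reverse the string.
On "ukkybiffneag": the first step gives "pfftwdaaizvb", and the second then gives "bvziaadwtffp".

bvziaadwtffp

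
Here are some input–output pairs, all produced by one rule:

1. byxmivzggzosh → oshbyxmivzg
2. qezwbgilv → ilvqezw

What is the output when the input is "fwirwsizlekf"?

The pattern: move the last 3 characters to the front (rotate right by 3), then delete the last 2 characters.
Doing the same to "fwirwsizlekf": "ekffwirwsi".

ekffwirwsi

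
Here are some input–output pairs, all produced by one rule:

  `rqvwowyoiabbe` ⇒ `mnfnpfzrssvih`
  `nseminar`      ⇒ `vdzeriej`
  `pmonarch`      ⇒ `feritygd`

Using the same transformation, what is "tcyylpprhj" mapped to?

What's happening: move the first 2 characters to the end (rotate left by 2), then shift every letter 9 places backward in the alphabet (wrapping around).
Applying that to "tcyylpprhj" gives "ppcggiyakt".

ppcggiyakt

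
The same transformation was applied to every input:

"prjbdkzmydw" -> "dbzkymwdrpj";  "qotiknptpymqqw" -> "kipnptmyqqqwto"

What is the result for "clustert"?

The transformation: move the first 3 characters to the end (rotate left by 3), then swap each adjacent pair of characters (1↔2, 3↔4, ...).
Applying that to "clustert" gives "tsrectul".
(Check on "qotiknptpymqqw": → "iknptpymqqwqot" → "kipnptmyqqqwto" ✓)

tsrectul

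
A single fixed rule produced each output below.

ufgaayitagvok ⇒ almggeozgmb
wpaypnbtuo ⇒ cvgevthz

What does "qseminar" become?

The rule is to shift every letter 6 places forward in the alphabet (wrapping around), then delete the last 2 characters.
Applying both steps to "qseminar": "wyksotgx", then "wyksot".

wyksot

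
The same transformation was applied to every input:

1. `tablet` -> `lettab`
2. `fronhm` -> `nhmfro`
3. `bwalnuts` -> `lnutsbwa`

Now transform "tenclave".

claveten

The transformation: move the first 3 characters to the end (rotate left by 3).
So "tenclave" becomes "claveten".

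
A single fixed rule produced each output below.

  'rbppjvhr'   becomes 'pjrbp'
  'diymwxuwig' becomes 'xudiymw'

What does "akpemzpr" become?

The rule is to delete the last 3 characters, then move the last 2 characters to the front (rotate right by 2).
"akpemzpr" → "akpem" → "emakp".

emakp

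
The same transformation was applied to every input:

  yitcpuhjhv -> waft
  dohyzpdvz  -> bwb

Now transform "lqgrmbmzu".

Rule — shift every letter 2 places backward in the alphabet (wrapping around), then keep one character in every 3, starting at position 1 (positions 1st, 4th, 7th, ...).
On "lqgrmbmzu": the first step gives "joepkzkxs", and the second then gives "jpk".

jpk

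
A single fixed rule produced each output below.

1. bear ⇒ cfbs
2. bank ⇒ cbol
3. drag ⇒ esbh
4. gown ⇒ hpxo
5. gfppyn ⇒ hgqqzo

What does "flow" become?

gmpx

Rule — shift every letter 1 place forward in the alphabet (wrapping around).
For "flow" the result is "gmpx".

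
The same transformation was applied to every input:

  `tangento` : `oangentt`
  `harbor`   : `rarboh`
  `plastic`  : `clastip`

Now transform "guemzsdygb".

buemzsdygg

The transformation: swap the first and last characters.
Doing the same to "guemzsdygb": "buemzsdygg".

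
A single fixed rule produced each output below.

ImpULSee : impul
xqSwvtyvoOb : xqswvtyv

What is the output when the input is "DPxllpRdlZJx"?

dpxllprdl

What's happening: delete the last 3 characters, then convert every letter to lowercase.
Applying both steps to "DPxllpRdlZJx": "DPxllpRdl", then "dpxllprdl".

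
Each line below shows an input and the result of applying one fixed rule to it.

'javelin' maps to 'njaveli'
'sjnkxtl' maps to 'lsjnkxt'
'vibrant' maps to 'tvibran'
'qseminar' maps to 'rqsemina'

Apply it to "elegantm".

melegant

The transformation: move the last character to the front.
Applying that to "elegantm" gives "melegant".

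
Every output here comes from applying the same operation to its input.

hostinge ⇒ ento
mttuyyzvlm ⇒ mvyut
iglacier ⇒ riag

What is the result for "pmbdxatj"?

Looking at the pairs, the operation is to reverse the string, then keep every other character starting from the first (positions 1st, 3rd, 5th, ...).
"pmbdxatj" → "jtaxdbmp" → "jadm".

jadm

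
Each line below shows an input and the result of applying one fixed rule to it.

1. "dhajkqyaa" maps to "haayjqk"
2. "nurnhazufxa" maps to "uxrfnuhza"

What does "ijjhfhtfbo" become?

In each case the input is transformed by: take characters alternately from the front and the back (1st, last, 2nd, 2nd-last, ...), then delete the first 2 characters.
Starting from "ijjhfhtfbo": after the first operation, "iojbjfhtfh"; after the second, "jbjfhtfh".

jbjfhtfh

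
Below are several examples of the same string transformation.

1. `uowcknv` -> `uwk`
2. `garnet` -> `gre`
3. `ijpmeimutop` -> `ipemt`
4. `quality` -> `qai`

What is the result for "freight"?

In each case the input is transformed by: move the last character to the front, then keep every other character starting from the second (positions 2nd, 4th, 6th, ...).
For "freight", step one produces "tfreigh"; step two turns that into "feg".

feg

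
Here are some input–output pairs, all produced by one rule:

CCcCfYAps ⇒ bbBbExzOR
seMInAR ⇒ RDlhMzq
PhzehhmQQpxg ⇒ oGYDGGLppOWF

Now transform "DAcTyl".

czBsXK

Each output is the input with this applied: shift every letter 1 place backward in the alphabet (wrapping around), then flip the case of every letter.
"DAcTyl" → "CZbSxk" → "czBsXK".
(Check on "seMInAR": → "rdLHmZQ" → "RDlhMzq" ✓)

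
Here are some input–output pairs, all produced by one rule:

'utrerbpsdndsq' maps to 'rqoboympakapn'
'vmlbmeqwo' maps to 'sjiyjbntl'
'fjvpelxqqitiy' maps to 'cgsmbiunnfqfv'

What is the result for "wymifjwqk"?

The transformation: shift every letter 3 places backward in the alphabet (wrapping around).
Applying that to "wymifjwqk" gives "tvjfcgtnh".

tvjfcgtnh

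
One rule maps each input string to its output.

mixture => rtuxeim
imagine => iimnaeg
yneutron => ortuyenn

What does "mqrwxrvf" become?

Looking at the pairs, the operation is to sort the characters into alphabetical order, then move the first 3 characters to the end (rotate left by 3).
On "mqrwxrvf": the first step gives "fmqrrvwx", and the second then gives "rrvwxfmq".

rrvwxfmq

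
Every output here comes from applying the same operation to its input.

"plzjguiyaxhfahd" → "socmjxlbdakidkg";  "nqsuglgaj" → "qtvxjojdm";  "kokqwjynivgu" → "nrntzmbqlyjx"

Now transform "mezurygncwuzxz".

Looking at the pairs, the operation is to shift every letter 3 places forward in the alphabet (wrapping around).
So "mezurygncwuzxz" becomes "phcxubjqfzxcac".

phcxubjqfzxcac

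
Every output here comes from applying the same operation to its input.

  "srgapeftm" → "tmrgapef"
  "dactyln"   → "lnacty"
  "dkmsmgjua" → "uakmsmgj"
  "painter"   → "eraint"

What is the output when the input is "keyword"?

What's happening: delete the first character, then move the last 2 characters to the front (rotate right by 2).
Doing the same to "keyword": "rdeywo".

rdeywo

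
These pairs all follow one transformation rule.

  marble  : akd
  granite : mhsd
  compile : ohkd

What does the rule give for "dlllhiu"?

kght

Each output is the input with this applied: delete the first 3 characters, then shift every letter 1 place backward in the alphabet (wrapping around).
"dlllhiu" → "kght".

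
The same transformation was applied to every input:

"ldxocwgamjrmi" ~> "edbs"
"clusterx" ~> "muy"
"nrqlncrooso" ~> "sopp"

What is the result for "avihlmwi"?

In each case the input is transformed by: shift every letter 1 place forward in the alphabet (wrapping around), then keep one character in every 3, starting at position 2 (positions 2nd, 5th, 8th, ...).
Working it through for "avihlmwi": intermediate "bwjimnxj", final "wmj".

wmj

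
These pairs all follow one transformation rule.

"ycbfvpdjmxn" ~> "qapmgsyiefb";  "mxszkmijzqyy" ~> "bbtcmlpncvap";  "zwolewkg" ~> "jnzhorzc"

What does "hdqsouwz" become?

Each output is the input with this applied: shift every letter 3 places forward in the alphabet (wrapping around), then reverse the string.
So "hdqsouwz" becomes "czxrvtgk".

czxrvtgk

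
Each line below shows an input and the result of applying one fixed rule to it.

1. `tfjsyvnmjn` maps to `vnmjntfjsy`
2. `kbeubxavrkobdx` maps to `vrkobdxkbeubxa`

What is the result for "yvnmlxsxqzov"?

sxqzovyvnmlx

The transformation: swap the front and back halves of the string.
"yvnmlxsxqzov" → "sxqzovyvnmlx".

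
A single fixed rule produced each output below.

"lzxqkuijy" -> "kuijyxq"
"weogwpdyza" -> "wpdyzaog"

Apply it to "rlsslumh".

lumhss

The pattern: delete the first 2 characters, then move the first 2 characters to the end (rotate left by 2).
For "rlsslumh", step one produces "sslumh"; step two turns that into "lumhss".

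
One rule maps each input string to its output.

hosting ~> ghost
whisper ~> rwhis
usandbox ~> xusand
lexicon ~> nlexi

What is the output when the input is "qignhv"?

vqig

Looking at the pairs, the operation is to move the last character to the front, then delete the last 2 characters.
Doing the same to "qignhv": "vqig".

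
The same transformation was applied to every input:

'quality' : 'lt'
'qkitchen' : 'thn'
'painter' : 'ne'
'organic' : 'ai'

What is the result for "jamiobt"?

ib

What's happening: delete the first 2 characters, then keep every other character starting from the second (positions 2nd, 4th, 6th, ...).
"jamiobt" → "miobt" → "ib".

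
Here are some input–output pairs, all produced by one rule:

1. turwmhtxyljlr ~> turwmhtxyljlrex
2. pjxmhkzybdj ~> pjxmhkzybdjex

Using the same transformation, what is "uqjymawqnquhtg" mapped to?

The rule is to append "ex".
"uqjymawqnquhtg" → "uqjymawqnquhtgex".

uqjymawqnquhtgex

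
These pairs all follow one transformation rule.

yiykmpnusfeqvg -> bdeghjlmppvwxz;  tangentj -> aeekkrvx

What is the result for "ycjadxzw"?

What's happening: shift every letter 9 places backward in the alphabet (wrapping around), then sort the characters into alphabetical order.
"ycjadxzw" → "ptaruoqn" → "anopqrtu".

anopqrtu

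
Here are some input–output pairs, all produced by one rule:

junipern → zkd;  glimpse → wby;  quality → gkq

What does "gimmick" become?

The transformation: shift every letter 10 places backward in the alphabet (wrapping around), then keep only the first 3 characters.
Working it through for "gimmick": intermediate "wyccysa", final "wyc".

wyc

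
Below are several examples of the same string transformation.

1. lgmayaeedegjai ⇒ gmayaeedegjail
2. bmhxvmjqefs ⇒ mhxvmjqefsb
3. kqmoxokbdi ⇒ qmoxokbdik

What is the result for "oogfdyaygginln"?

ogfdyaygginlno

What's happening: move the first character to the end.
"oogfdyaygginln" → "ogfdyaygginlno".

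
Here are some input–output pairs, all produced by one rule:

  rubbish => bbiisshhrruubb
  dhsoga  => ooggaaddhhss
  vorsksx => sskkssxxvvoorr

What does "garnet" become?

nneettggaarr

Rule — move the first 3 characters to the end (rotate left by 3), then double every character.
Starting from "garnet": after the first operation, "netgar"; after the second, "nneettggaarr".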